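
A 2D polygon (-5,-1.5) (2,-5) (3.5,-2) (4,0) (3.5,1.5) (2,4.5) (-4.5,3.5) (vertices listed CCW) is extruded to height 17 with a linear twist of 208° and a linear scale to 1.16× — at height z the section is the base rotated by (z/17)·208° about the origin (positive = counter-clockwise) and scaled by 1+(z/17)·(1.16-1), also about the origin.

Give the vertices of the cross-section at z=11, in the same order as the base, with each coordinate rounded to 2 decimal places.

t = z/height = 11/17 = 0.647059
s = 1 + (scale-1)·z/height = 1 + (1.16-1)·11/17 = 1.103529
θ = twist·z/height = 208°·11/17 = 134.5882° = 2.349008 rad
cos θ = -0.702007, sin θ = 0.712170 (intermediates below are computed at full precision and shown rounded to 5 d.p.)
v1: (-5,-1.5) → rotate → (4.57829,-2.50784) → ×s → (5.05228,-2.76748) → (5.05,-2.77)
v2: (2,-5) → rotate → (2.15684,4.93437) → ×s → (2.38013,5.44523) → (2.38,5.45)
v3: (3.5,-2) → rotate → (-1.03268,3.89661) → ×s → (-1.13960,4.30002) → (-1.14,4.30)
v4: (4,0) → rotate → (-2.80803,2.84868) → ×s → (-3.09874,3.14360) → (-3.10,3.14)
v5: (3.5,1.5) → rotate → (-3.52528,1.43959) → ×s → (-3.89025,1.58862) → (-3.89,1.59)
v6: (2,4.5) → rotate → (-4.60878,-1.73469) → ×s → (-5.08592,-1.91428) → (-5.09,-1.91)
v7: (-4.5,3.5) → rotate → (0.66644,-5.66179) → ×s → (0.73543,-6.24795) → (0.74,-6.25)

Cross-section at z=11: (5.05,-2.77) (2.38,5.45) (-1.14,4.30) (-3.10,3.14) (-3.89,1.59) (-5.09,-1.91) (0.74,-6.25)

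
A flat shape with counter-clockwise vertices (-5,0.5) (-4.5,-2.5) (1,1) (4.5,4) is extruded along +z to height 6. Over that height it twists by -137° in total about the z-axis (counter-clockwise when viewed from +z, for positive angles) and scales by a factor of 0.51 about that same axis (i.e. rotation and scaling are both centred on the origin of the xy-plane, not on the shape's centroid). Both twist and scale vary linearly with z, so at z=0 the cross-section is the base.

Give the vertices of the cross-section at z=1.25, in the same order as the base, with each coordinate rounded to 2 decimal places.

t = z/height = 1.25/6 = 0.208333
s = 1 + (scale-1)·z/height = 1 + (0.51-1)·1.25/6 = 0.897917
θ = twist·z/height = -137°·1.25/6 = -28.5417° = -0.498146 rad
cos θ = 0.878470, sin θ = -0.477798 (intermediates below are computed at full precision and shown rounded to 5 d.p.)
v1: (-5,0.5) → rotate → (-4.15345,2.82822) → ×s → (-3.72945,2.53951) → (-3.73,2.54)
v2: (-4.5,-2.5) → rotate → (-5.14761,-0.04608) → ×s → (-4.62212,-0.04138) → (-4.62,-0.04)
v3: (1,1) → rotate → (1.35627,0.40067) → ×s → (1.21782,0.35977) → (1.22,0.36)
v4: (4.5,4) → rotate → (5.86431,1.36379) → ×s → (5.26566,1.22457) → (5.27,1.22)

Cross-section at z=1.25: (-3.73,2.54) (-4.62,-0.04) (1.22,0.36) (5.27,1.22)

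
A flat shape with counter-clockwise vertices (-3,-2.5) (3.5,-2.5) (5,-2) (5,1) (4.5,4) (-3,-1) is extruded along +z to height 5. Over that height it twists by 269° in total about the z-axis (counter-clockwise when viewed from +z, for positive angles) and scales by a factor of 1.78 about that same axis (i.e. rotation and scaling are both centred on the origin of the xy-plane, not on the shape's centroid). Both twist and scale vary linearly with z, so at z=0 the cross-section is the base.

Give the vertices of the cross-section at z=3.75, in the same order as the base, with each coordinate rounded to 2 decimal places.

t = z/height = 3.75/5 = 0.75
s = 1 + (scale-1)·z/height = 1 + (1.78-1)·3.75/5 = 1.585000
θ = twist·z/height = 269°·3.75/5 = 201.7500° = 3.521202 rad
cos θ = -0.928810, sin θ = -0.370557 (intermediates below are computed at full precision and shown rounded to 5 d.p.)
v1: (-3,-2.5) → rotate → (1.86004,3.43370) → ×s → (2.94816,5.44241) → (2.95,5.44)
v2: (3.5,-2.5) → rotate → (-4.17723,1.02507) → ×s → (-6.62090,1.62474) → (-6.62,1.62)
v3: (5,-2) → rotate → (-5.38516,0.00483) → ×s → (-8.53548,0.00766) → (-8.54,0.01)
v4: (5,1) → rotate → (-4.27349,-2.78160) → ×s → (-6.77348,-4.40883) → (-6.77,-4.41)
v5: (4.5,4) → rotate → (-2.69741,-5.38275) → ×s → (-4.27540,-8.53165) → (-4.28,-8.53)
v6: (-3,-1) → rotate → (2.41587,2.04048) → ×s → (3.82916,3.23416) → (3.83,3.23)

Cross-section at z=3.75: (2.95,5.44) (-6.62,1.62) (-8.54,0.01) (-6.77,-4.41) (-4.28,-8.53) (3.83,3.23)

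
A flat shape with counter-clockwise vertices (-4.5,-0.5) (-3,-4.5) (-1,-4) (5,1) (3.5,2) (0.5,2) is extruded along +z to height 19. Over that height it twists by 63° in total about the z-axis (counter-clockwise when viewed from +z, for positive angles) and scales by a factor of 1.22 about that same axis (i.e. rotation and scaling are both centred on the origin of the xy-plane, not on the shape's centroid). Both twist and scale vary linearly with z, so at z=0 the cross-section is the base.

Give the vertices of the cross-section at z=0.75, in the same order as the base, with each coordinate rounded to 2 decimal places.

t = z/height = 0.75/19 = 0.0394737
s = 1 + (scale-1)·z/height = 1 + (1.22-1)·0.75/19 = 1.008684
θ = twist·z/height = 63°·0.75/19 = 2.4868° = 0.043404 rad
cos θ = 0.999058, sin θ = 0.043390 (intermediates below are computed at full precision and shown rounded to 5 d.p.)
v1: (-4.5,-0.5) → rotate → (-4.47407,-0.69478) → ×s → (-4.51292,-0.70082) → (-4.51,-0.70)
v2: (-3,-4.5) → rotate → (-2.80192,-4.62593) → ×s → (-2.82625,-4.66610) → (-2.83,-4.67)
v3: (-1,-4) → rotate → (-0.82550,-4.03962) → ×s → (-0.83267,-4.07470) → (-0.83,-4.07)
v4: (5,1) → rotate → (4.95190,1.21601) → ×s → (4.99490,1.22657) → (4.99,1.23)
v5: (3.5,2) → rotate → (3.40992,2.14998) → ×s → (3.43954,2.16865) → (3.44,2.17)
v6: (0.5,2) → rotate → (0.41275,2.01981) → ×s → (0.41633,2.03735) → (0.42,2.04)

Cross-section at z=0.75: (-4.51,-0.70) (-2.83,-4.67) (-0.83,-4.07) (4.99,1.23) (3.44,2.17) (0.42,2.04)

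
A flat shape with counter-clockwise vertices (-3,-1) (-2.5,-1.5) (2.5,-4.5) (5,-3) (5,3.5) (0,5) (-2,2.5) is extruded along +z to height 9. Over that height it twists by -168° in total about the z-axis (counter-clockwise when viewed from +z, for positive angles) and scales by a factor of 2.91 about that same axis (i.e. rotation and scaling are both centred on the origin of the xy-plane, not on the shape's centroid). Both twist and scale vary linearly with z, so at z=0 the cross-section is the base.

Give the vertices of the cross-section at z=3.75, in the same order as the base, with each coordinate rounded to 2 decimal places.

t = z/height = 3.75/9 = 0.416667
s = 1 + (scale-1)·z/height = 1 + (2.91-1)·3.75/9 = 1.795833
θ = twist·z/height = -168°·3.75/9 = -70.0000° = -1.221730 rad
cos θ = 0.342020, sin θ = -0.939693 (intermediates below are computed at full precision and shown rounded to 5 d.p.)
v1: (-3,-1) → rotate → (-1.96575,2.47706) → ×s → (-3.53016,4.44838) → (-3.53,4.45)
v2: (-2.5,-1.5) → rotate → (-2.26459,1.83620) → ×s → (-4.06682,3.29751) → (-4.07,3.30)
v3: (2.5,-4.5) → rotate → (-3.37357,-3.88832) → ×s → (-6.05836,-6.98278) → (-6.06,-6.98)
v4: (5,-3) → rotate → (-1.10898,-5.72452) → ×s → (-1.99154,-10.28029) → (-1.99,-10.28)
v5: (5,3.5) → rotate → (4.99902,-3.50139) → ×s → (8.97742,-6.28792) → (8.98,-6.29)
v6: (0,5) → rotate → (4.69846,1.71010) → ×s → (8.43766,3.07106) → (8.44,3.07)
v7: (-2,2.5) → rotate → (1.66519,2.73444) → ×s → (2.99041,4.91059) → (2.99,4.91)

Cross-section at z=3.75: (-3.53,4.45) (-4.07,3.30) (-6.06,-6.98) (-1.99,-10.28) (8.98,-6.29) (8.44,3.07) (2.99,4.91)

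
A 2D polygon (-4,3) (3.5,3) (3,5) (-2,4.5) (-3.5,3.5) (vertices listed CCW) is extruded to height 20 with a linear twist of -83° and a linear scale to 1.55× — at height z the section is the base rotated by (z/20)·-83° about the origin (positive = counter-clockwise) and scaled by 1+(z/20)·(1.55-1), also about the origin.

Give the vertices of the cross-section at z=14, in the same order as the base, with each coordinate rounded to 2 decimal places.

Cross-section at z=14: (0.60,6.90) (6.09,-1.92) (8.07,0.13) (3.83,5.65) (1.55,6.68)

t = z/height = 14/20 = 0.7
s = 1 + (scale-1)·z/height = 1 + (1.55-1)·14/20 = 1.385000
θ = twist·z/height = -83°·14/20 = -58.1000° = -1.014036 rad
cos θ = 0.528438, sin θ = -0.848972 (intermediates below are computed at full precision and shown rounded to 5 d.p.)
v1: (-4,3) → rotate → (0.43316,4.98120) → ×s → (0.59993,6.89896) → (0.60,6.90)
v2: (3.5,3) → rotate → (4.39645,-1.38609) → ×s → (6.08908,-1.91973) → (6.09,-1.92)
v3: (3,5) → rotate → (5.83017,0.09528) → ×s → (8.07479,0.13196) → (8.07,0.13)
v4: (-2,4.5) → rotate → (2.76350,4.07592) → ×s → (3.82744,5.64514) → (3.83,5.65)
v5: (-3.5,3.5) → rotate → (1.12187,4.82094) → ×s → (1.55379,6.67700) → (1.55,6.68)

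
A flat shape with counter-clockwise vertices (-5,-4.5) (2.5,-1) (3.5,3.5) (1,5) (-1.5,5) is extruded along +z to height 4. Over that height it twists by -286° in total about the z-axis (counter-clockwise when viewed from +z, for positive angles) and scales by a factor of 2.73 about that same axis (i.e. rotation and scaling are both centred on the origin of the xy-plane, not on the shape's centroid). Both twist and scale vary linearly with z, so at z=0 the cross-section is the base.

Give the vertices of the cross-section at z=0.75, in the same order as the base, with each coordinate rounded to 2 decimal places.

Cross-section at z=0.75: (-8.73,1.80) (0.90,-3.45) (6.48,-0.98) (6.12,2.86) (4.15,5.53)

t = z/height = 0.75/4 = 0.1875
s = 1 + (scale-1)·z/height = 1 + (2.73-1)·0.75/4 = 1.324375
θ = twist·z/height = -286°·0.75/4 = -53.6250° = -0.935933 rad
cos θ = 0.593068, sin θ = -0.805153 (intermediates below are computed at full precision and shown rounded to 5 d.p.)
v1: (-5,-4.5) → rotate → (-6.58853,1.35696) → ×s → (-8.72568,1.79712) → (-8.73,1.80)
v2: (2.5,-1) → rotate → (0.67752,-2.60595) → ×s → (0.89729,-3.45125) → (0.90,-3.45)
v3: (3.5,3.5) → rotate → (4.89377,-0.74230) → ×s → (6.48119,-0.98308) → (6.48,-0.98)
v4: (1,5) → rotate → (4.61883,2.16019) → ×s → (6.11706,2.86090) → (6.12,2.86)
v5: (-1.5,5) → rotate → (3.13616,4.17307) → ×s → (4.15345,5.52671) → (4.15,5.53)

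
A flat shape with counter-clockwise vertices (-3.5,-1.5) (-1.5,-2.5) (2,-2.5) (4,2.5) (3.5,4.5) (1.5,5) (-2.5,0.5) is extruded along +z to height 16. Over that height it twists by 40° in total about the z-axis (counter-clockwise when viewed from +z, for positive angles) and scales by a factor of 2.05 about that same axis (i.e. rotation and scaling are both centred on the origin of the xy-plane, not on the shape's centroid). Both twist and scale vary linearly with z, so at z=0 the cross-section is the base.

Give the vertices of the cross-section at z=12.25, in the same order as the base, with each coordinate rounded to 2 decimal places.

t = z/height = 12.25/16 = 0.765625
s = 1 + (scale-1)·z/height = 1 + (2.05-1)·12.25/16 = 1.803906
θ = twist·z/height = 40°·12.25/16 = 30.6250° = 0.534507 rad
cos θ = 0.860520, sin θ = 0.509417 (intermediates below are computed at full precision and shown rounded to 5 d.p.)
v1: (-3.5,-1.5) → rotate → (-2.24769,-3.07374) → ×s → (-4.05463,-5.54474) → (-4.05,-5.54)
v2: (-1.5,-2.5) → rotate → (-0.01724,-2.91542) → ×s → (-0.03109,-5.25915) → (-0.03,-5.26)
v3: (2,-2.5) → rotate → (2.99458,-1.13247) → ×s → (5.40195,-2.04286) → (5.40,-2.04)
v4: (4,2.5) → rotate → (2.16854,4.18897) → ×s → (3.91184,7.55650) → (3.91,7.56)
v5: (3.5,4.5) → rotate → (0.71944,5.65530) → ×s → (1.29781,10.20163) → (1.30,10.20)
v6: (1.5,5) → rotate → (-1.25630,5.06672) → ×s → (-2.26626,9.13990) → (-2.27,9.14)
v7: (-2.5,0.5) → rotate → (-2.40601,-0.84328) → ×s → (-4.34021,-1.52120) → (-4.34,-1.52)

Cross-section at z=12.25: (-4.05,-5.54) (-0.03,-5.26) (5.40,-2.04) (3.91,7.56) (1.30,10.20) (-2.27,9.14) (-4.34,-1.52)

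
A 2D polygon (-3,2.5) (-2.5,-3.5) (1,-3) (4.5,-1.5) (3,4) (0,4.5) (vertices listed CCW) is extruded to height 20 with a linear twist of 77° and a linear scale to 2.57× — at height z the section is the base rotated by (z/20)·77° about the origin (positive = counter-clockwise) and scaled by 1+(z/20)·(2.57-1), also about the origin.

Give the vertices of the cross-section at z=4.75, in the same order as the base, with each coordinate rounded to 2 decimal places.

t = z/height = 4.75/20 = 0.2375
s = 1 + (scale-1)·z/height = 1 + (2.57-1)·4.75/20 = 1.372875
θ = twist·z/height = 77°·4.75/20 = 18.2875° = 0.319177 rad
cos θ = 0.949494, sin θ = 0.313785 (intermediates below are computed at full precision and shown rounded to 5 d.p.)
v1: (-3,2.5) → rotate → (-3.63295,1.43238) → ×s → (-4.98758,1.96648) → (-4.99,1.97)
v2: (-2.5,-3.5) → rotate → (-1.27549,-4.10769) → ×s → (-1.75108,-5.63935) → (-1.75,-5.64)
v3: (1,-3) → rotate → (1.89085,-2.53470) → ×s → (2.59590,-3.47982) → (2.60,-3.48)
v4: (4.5,-1.5) → rotate → (4.74340,-0.01221) → ×s → (6.51210,-0.01676) → (6.51,-0.02)
v5: (3,4) → rotate → (1.59334,4.73933) → ×s → (2.18746,6.50651) → (2.19,6.51)
v6: (0,4.5) → rotate → (-1.41203,4.27272) → ×s → (-1.93855,5.86591) → (-1.94,5.87)

Cross-section at z=4.75: (-4.99,1.97) (-1.75,-5.64) (2.60,-3.48) (6.51,-0.02) (2.19,6.51) (-1.94,5.87)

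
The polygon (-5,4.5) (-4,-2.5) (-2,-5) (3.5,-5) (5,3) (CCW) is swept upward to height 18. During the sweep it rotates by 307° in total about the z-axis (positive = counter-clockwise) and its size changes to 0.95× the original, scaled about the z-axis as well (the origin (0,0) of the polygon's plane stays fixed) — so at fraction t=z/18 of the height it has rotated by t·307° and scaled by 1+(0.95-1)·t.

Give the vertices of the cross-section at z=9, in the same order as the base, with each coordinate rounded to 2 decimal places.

t = z/height = 9/18 = 0.5
s = 1 + (scale-1)·z/height = 1 + (0.95-1)·9/18 = 0.975000
θ = twist·z/height = 307°·9/18 = 153.5000° = 2.679080 rad
cos θ = -0.894934, sin θ = 0.446198 (intermediates below are computed at full precision and shown rounded to 5 d.p.)
v1: (-5,4.5) → rotate → (2.46678,-6.25819) → ×s → (2.40511,-6.10174) → (2.41,-6.10)
v2: (-4,-2.5) → rotate → (4.69523,0.45254) → ×s → (4.57785,0.44123) → (4.58,0.44)
v3: (-2,-5) → rotate → (4.02086,3.58228) → ×s → (3.92034,3.49272) → (3.92,3.49)
v4: (3.5,-5) → rotate → (-0.90128,6.03636) → ×s → (-0.87875,5.88546) → (-0.88,5.89)
v5: (5,3) → rotate → (-5.81327,-0.45381) → ×s → (-5.66793,-0.44247) → (-5.67,-0.44)

Cross-section at z=9: (2.41,-6.10) (4.58,0.44) (3.92,3.49) (-0.88,5.89) (-5.67,-0.44)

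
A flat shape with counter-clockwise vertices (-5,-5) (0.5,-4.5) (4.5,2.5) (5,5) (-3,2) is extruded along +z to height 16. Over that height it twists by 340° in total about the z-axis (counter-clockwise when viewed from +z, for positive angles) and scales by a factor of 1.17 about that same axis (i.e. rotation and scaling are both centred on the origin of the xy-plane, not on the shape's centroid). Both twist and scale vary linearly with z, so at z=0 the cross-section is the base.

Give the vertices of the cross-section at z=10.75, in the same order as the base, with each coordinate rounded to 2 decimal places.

Cross-section at z=10.75: (-0.47,7.86) (-4.12,2.91) (-1.24,-5.60) (0.47,-7.86) (3.89,1.02)

t = z/height = 10.75/16 = 0.671875
s = 1 + (scale-1)·z/height = 1 + (1.17-1)·10.75/16 = 1.114219
θ = twist·z/height = 340°·10.75/16 = 228.4375° = 3.986987 rad
cos θ = -0.663437, sin θ = -0.748232 (intermediates below are computed at full precision and shown rounded to 5 d.p.)
v1: (-5,-5) → rotate → (-0.42398,7.05835) → ×s → (-0.47241,7.86454) → (-0.47,7.86)
v2: (0.5,-4.5) → rotate → (-3.69876,2.61135) → ×s → (-4.12123,2.90961) → (-4.12,2.91)
v3: (4.5,2.5) → rotate → (-1.11488,-5.02564) → ×s → (-1.24222,-5.59966) → (-1.24,-5.60)
v4: (5,5) → rotate → (0.42398,-7.05835) → ×s → (0.47241,-7.86454) → (0.47,-7.86)
v5: (-3,2) → rotate → (3.48677,0.91782) → ×s → (3.88503,1.02266) → (3.89,1.02)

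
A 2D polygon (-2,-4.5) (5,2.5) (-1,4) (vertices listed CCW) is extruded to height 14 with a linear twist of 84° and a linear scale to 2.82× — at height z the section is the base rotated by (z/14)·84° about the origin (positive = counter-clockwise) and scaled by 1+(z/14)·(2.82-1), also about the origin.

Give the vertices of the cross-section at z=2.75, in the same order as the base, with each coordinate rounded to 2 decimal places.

t = z/height = 2.75/14 = 0.196429
s = 1 + (scale-1)·z/height = 1 + (2.82-1)·2.75/14 = 1.357500
θ = twist·z/height = 84°·2.75/14 = 16.5000° = 0.287979 rad
cos θ = 0.958820, sin θ = 0.284015 (intermediates below are computed at full precision and shown rounded to 5 d.p.)
v1: (-2,-4.5) → rotate → (-0.63957,-4.88272) → ×s → (-0.86822,-6.62829) → (-0.87,-6.63)
v2: (5,2.5) → rotate → (4.08406,3.81713) → ×s → (5.54411,5.18175) → (5.54,5.18)
v3: (-1,4) → rotate → (-2.09488,3.55126) → ×s → (-2.84380,4.82084) → (-2.84,4.82)

Cross-section at z=2.75: (-0.87,-6.63) (5.54,5.18) (-2.84,4.82)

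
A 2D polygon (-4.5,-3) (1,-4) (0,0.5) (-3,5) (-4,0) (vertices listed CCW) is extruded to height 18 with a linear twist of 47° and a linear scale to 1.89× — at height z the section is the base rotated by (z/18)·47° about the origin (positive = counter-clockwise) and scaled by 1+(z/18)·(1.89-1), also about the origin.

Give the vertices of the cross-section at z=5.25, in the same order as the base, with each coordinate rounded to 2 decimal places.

Cross-section at z=5.25: (-4.61,-5.01) (2.42,-4.60) (-0.15,0.61) (-5.16,5.22) (-4.89,-1.19)

t = z/height = 5.25/18 = 0.291667
s = 1 + (scale-1)·z/height = 1 + (1.89-1)·5.25/18 = 1.259583
θ = twist·z/height = 47°·5.25/18 = 13.7083° = 0.239256 rad
cos θ = 0.971515, sin θ = 0.236979 (intermediates below are computed at full precision and shown rounded to 5 d.p.)
v1: (-4.5,-3) → rotate → (-3.66088,-3.98095) → ×s → (-4.61118,-5.01434) → (-4.61,-5.01)
v2: (1,-4) → rotate → (1.91943,-3.64908) → ×s → (2.41769,-4.59632) → (2.42,-4.60)
v3: (0,0.5) → rotate → (-0.11849,0.48576) → ×s → (-0.14925,0.61185) → (-0.15,0.61)
v4: (-3,5) → rotate → (-4.09944,4.14663) → ×s → (-5.16359,5.22303) → (-5.16,5.22)
v5: (-4,0) → rotate → (-3.88606,-0.94792) → ×s → (-4.89481,-1.19398) → (-4.89,-1.19)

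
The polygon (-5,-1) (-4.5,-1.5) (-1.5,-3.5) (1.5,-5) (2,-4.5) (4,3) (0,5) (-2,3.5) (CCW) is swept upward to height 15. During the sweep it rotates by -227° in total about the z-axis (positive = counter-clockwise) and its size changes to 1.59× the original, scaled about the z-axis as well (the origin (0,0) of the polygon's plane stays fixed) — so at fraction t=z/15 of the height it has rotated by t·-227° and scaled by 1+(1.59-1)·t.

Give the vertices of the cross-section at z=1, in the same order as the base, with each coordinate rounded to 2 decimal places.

t = z/height = 1/15 = 0.0666667
s = 1 + (scale-1)·z/height = 1 + (1.59-1)·1/15 = 1.039333
θ = twist·z/height = -227°·1/15 = -15.1333° = -0.264126 rad
cos θ = 0.965321, sin θ = -0.261066 (intermediates below are computed at full precision and shown rounded to 5 d.p.)
v1: (-5,-1) → rotate → (-5.08767,0.34001) → ×s → (-5.28779,0.35338) → (-5.29,0.35)
v2: (-4.5,-1.5) → rotate → (-4.73554,-0.27318) → ×s → (-4.92181,-0.28393) → (-4.92,-0.28)
v3: (-1.5,-3.5) → rotate → (-2.36171,-2.98702) → ×s → (-2.45461,-3.10451) → (-2.45,-3.10)
v4: (1.5,-5) → rotate → (0.14265,-5.21820) → ×s → (0.14826,-5.42345) → (0.15,-5.42)
v5: (2,-4.5) → rotate → (0.75584,-4.86608) → ×s → (0.78557,-5.05748) → (0.79,-5.06)
v6: (4,3) → rotate → (4.64448,1.85170) → ×s → (4.82717,1.92453) → (4.83,1.92)
v7: (0,5) → rotate → (1.30533,4.82660) → ×s → (1.35667,5.01645) → (1.36,5.02)
v8: (-2,3.5) → rotate → (-1.01691,3.90076) → ×s → (-1.05691,4.05419) → (-1.06,4.05)

Cross-section at z=1: (-5.29,0.35) (-4.92,-0.28) (-2.45,-3.10) (0.15,-5.42) (0.79,-5.06) (4.83,1.92) (1.36,5.02) (-1.06,4.05)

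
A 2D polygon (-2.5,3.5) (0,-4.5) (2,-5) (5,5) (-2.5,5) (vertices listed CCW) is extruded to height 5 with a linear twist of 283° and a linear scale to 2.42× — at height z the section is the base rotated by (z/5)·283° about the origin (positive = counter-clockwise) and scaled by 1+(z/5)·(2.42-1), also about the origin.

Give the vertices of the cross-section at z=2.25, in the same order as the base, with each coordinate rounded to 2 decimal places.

Cross-section at z=2.25: (-2.07,-6.74) (5.86,4.47) (4.53,7.58) (-11.49,1.54) (-4.03,-8.23)

t = z/height = 2.25/5 = 0.45
s = 1 + (scale-1)·z/height = 1 + (2.42-1)·2.25/5 = 1.639000
θ = twist·z/height = 283°·2.25/5 = 127.3500° = 2.222677 rad
cos θ = -0.606682, sin θ = 0.794944 (intermediates below are computed at full precision and shown rounded to 5 d.p.)
v1: (-2.5,3.5) → rotate → (-1.26560,-4.11075) → ×s → (-2.07432,-6.73752) → (-2.07,-6.74)
v2: (0,-4.5) → rotate → (3.57725,2.73007) → ×s → (5.86311,4.47459) → (5.86,4.47)
v3: (2,-5) → rotate → (2.76136,4.62330) → ×s → (4.52586,7.57759) → (4.53,7.58)
v4: (5,5) → rotate → (-7.00813,0.94131) → ×s → (-11.48633,1.54281) → (-11.49,1.54)
v5: (-2.5,5) → rotate → (-2.45802,-5.02077) → ×s → (-4.02869,-8.22905) → (-4.03,-8.23)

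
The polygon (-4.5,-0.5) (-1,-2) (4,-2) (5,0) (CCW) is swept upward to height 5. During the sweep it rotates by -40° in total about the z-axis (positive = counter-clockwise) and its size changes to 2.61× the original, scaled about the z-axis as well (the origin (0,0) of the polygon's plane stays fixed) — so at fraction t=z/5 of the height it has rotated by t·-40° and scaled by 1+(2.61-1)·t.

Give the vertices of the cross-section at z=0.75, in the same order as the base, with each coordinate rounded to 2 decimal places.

t = z/height = 0.75/5 = 0.15
s = 1 + (scale-1)·z/height = 1 + (2.61-1)·0.75/5 = 1.241500
θ = twist·z/height = -40°·0.75/5 = -6.0000° = -0.104720 rad
cos θ = 0.994522, sin θ = -0.104528 (intermediates below are computed at full precision and shown rounded to 5 d.p.)
v1: (-4.5,-0.5) → rotate → (-4.52761,-0.02688) → ×s → (-5.62103,-0.03338) → (-5.62,-0.03)
v2: (-1,-2) → rotate → (-1.20358,-1.88452) → ×s → (-1.49424,-2.33963) → (-1.49,-2.34)
v3: (4,-2) → rotate → (3.76903,-2.40716) → ×s → (4.67925,-2.98849) → (4.68,-2.99)
v4: (5,0) → rotate → (4.97261,-0.52264) → ×s → (6.17349,-0.64886) → (6.17,-0.65)

Cross-section at z=0.75: (-5.62,-0.03) (-1.49,-2.34) (4.68,-2.99) (6.17,-0.65)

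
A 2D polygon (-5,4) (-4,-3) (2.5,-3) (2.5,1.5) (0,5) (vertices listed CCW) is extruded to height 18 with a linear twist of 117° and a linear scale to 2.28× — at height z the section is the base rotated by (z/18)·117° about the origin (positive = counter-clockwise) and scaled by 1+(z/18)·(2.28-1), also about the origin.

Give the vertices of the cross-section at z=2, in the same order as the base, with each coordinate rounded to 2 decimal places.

t = z/height = 2/18 = 0.111111
s = 1 + (scale-1)·z/height = 1 + (2.28-1)·2/18 = 1.142222
θ = twist·z/height = 117°·2/18 = 13.0000° = 0.226893 rad
cos θ = 0.974370, sin θ = 0.224951 (intermediates below are computed at full precision and shown rounded to 5 d.p.)
v1: (-5,4) → rotate → (-5.77165,2.77272) → ×s → (-6.59251,3.16707) → (-6.59,3.17)
v2: (-4,-3) → rotate → (-3.22263,-3.82291) → ×s → (-3.68096,-4.36662) → (-3.68,-4.37)
v3: (2.5,-3) → rotate → (3.11078,-2.36073) → ×s → (3.55320,-2.69648) → (3.55,-2.70)
v4: (2.5,1.5) → rotate → (2.09850,2.02393) → ×s → (2.39695,2.31178) → (2.40,2.31)
v5: (0,5) → rotate → (-1.12476,4.87185) → ×s → (-1.28472,5.56474) → (-1.28,5.56)

Cross-section at z=2: (-6.59,3.17) (-3.68,-4.37) (3.55,-2.70) (2.40,2.31) (-1.28,5.56)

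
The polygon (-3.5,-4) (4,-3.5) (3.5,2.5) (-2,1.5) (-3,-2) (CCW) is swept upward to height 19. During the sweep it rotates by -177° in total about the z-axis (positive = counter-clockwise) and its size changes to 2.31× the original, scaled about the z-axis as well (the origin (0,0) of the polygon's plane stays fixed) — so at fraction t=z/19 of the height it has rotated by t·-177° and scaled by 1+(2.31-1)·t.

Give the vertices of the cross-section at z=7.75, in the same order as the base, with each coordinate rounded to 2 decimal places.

t = z/height = 7.75/19 = 0.407895
s = 1 + (scale-1)·z/height = 1 + (2.31-1)·7.75/19 = 1.534342
θ = twist·z/height = -177°·7.75/19 = -72.1974° = -1.260082 rad
cos θ = 0.305739, sin θ = -0.952115 (intermediates below are computed at full precision and shown rounded to 5 d.p.)
v1: (-3.5,-4) → rotate → (-4.87855,2.10945) → ×s → (-7.48536,3.23661) → (-7.49,3.24)
v2: (4,-3.5) → rotate → (-2.10945,-4.87855) → ×s → (-3.23661,-7.48536) → (-3.24,-7.49)
v3: (3.5,2.5) → rotate → (3.45038,-2.56806) → ×s → (5.29406,-3.94028) → (5.29,-3.94)
v4: (-2,1.5) → rotate → (0.81669,2.36284) → ×s → (1.25309,3.62540) → (1.25,3.63)
v5: (-3,-2) → rotate → (-2.82145,2.24487) → ×s → (-4.32907,3.44440) → (-4.33,3.44)

Cross-section at z=7.75: (-7.49,3.24) (-3.24,-7.49) (5.29,-3.94) (1.25,3.63) (-4.33,3.44)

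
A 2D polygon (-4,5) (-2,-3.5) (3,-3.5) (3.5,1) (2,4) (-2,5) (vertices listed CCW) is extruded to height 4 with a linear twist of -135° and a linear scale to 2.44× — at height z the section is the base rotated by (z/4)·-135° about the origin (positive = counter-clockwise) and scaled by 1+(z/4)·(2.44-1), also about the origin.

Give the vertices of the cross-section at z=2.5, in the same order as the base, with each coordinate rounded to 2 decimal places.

t = z/height = 2.5/4 = 0.625
s = 1 + (scale-1)·z/height = 1 + (2.44-1)·2.5/4 = 1.900000
θ = twist·z/height = -135°·2.5/4 = -84.3750° = -1.472622 rad
cos θ = 0.098017, sin θ = -0.995185 (intermediates below are computed at full precision and shown rounded to 5 d.p.)
v1: (-4,5) → rotate → (4.58386,4.47082) → ×s → (8.70932,8.49457) → (8.71,8.49)
v2: (-2,-3.5) → rotate → (-3.67918,1.64731) → ×s → (-6.99044,3.12989) → (-6.99,3.13)
v3: (3,-3.5) → rotate → (-3.18910,-3.32861) → ×s → (-6.05928,-6.32437) → (-6.06,-6.32)
v4: (3.5,1) → rotate → (1.33824,-3.38513) → ×s → (2.54266,-6.43175) → (2.54,-6.43)
v5: (2,4) → rotate → (4.17677,-1.59830) → ×s → (7.93587,-3.03677) → (7.94,-3.04)
v6: (-2,5) → rotate → (4.77989,2.48046) → ×s → (9.08179,4.71286) → (9.08,4.71)

Cross-section at z=2.5: (8.71,8.49) (-6.99,3.13) (-6.06,-6.32) (2.54,-6.43) (7.94,-3.04) (9.08,4.71)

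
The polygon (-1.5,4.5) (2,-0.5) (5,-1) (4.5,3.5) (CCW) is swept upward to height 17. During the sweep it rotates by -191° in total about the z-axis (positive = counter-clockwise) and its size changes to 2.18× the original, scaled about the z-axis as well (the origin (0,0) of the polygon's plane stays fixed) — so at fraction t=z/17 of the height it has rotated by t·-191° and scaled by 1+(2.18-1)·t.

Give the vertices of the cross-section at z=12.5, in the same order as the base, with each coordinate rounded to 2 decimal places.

t = z/height = 12.5/17 = 0.735294
s = 1 + (scale-1)·z/height = 1 + (2.18-1)·12.5/17 = 1.867647
θ = twist·z/height = -191°·12.5/17 = -140.4412° = -2.451161 rad
cos θ = -0.770971, sin θ = -0.636870 (intermediates below are computed at full precision and shown rounded to 5 d.p.)
v1: (-1.5,4.5) → rotate → (4.02237,-2.51406) → ×s → (7.51237,-4.69539) → (7.51,-4.70)
v2: (2,-0.5) → rotate → (-1.86038,-0.88825) → ×s → (-3.47453,-1.65895) → (-3.47,-1.66)
v3: (5,-1) → rotate → (-4.49173,-2.41338) → ×s → (-8.38896,-4.50734) → (-8.39,-4.51)
v4: (4.5,3.5) → rotate → (-1.24032,-5.56431) → ×s → (-2.31649,-10.39218) → (-2.32,-10.39)

Cross-section at z=12.5: (7.51,-4.70) (-3.47,-1.66) (-8.39,-4.51) (-2.32,-10.39)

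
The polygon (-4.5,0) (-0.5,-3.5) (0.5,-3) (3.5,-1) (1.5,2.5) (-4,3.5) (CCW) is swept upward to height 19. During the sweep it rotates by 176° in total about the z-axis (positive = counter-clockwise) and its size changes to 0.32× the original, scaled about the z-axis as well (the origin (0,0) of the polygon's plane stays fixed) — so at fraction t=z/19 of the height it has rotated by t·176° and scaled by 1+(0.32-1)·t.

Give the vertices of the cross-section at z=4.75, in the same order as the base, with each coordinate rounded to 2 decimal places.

t = z/height = 4.75/19 = 0.25
s = 1 + (scale-1)·z/height = 1 + (0.32-1)·4.75/19 = 0.830000
θ = twist·z/height = 176°·4.75/19 = 44.0000° = 0.767945 rad
cos θ = 0.719340, sin θ = 0.694658 (intermediates below are computed at full precision and shown rounded to 5 d.p.)
v1: (-4.5,0) → rotate → (-3.23703,-3.12596) → ×s → (-2.68673,-2.59455) → (-2.69,-2.59)
v2: (-0.5,-3.5) → rotate → (2.07163,-2.86502) → ×s → (1.71946,-2.37797) → (1.72,-2.38)
v3: (0.5,-3) → rotate → (2.44365,-1.81069) → ×s → (2.02823,-1.50287) → (2.03,-1.50)
v4: (3.5,-1) → rotate → (3.21235,1.71196) → ×s → (2.66625,1.42093) → (2.67,1.42)
v5: (1.5,2.5) → rotate → (-0.65764,2.84034) → ×s → (-0.54584,2.35748) → (-0.55,2.36)
v6: (-4,3.5) → rotate → (-5.30866,-0.26094) → ×s → (-4.40619,-0.21658) → (-4.41,-0.22)

Cross-section at z=4.75: (-2.69,-2.59) (1.72,-2.38) (2.03,-1.50) (2.67,1.42) (-0.55,2.36) (-4.41,-0.22)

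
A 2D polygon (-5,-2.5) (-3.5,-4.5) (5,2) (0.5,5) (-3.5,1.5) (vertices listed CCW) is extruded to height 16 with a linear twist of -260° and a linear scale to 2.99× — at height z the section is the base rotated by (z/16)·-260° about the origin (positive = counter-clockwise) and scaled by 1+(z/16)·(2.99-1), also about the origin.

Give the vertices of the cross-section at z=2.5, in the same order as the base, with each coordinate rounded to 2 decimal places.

Cross-section at z=2.5: (-7.11,1.78) (-7.32,-1.49) (6.68,-2.28) (4.77,4.55) (-2.20,4.48)

t = z/height = 2.5/16 = 0.15625
s = 1 + (scale-1)·z/height = 1 + (2.99-1)·2.5/16 = 1.310938
θ = twist·z/height = -260°·2.5/16 = -40.6250° = -0.709040 rad
cos θ = 0.758987, sin θ = -0.651105 (intermediates below are computed at full precision and shown rounded to 5 d.p.)
v1: (-5,-2.5) → rotate → (-5.42270,1.35806) → ×s → (-7.10882,1.78033) → (-7.11,1.78)
v2: (-3.5,-4.5) → rotate → (-5.58643,-1.13657) → ×s → (-7.32346,-1.48998) → (-7.32,-1.49)
v3: (5,2) → rotate → (5.09715,-1.73755) → ×s → (6.68204,-2.27782) → (6.68,-2.28)
v4: (0.5,5) → rotate → (3.63502,3.46938) → ×s → (4.76529,4.54815) → (4.77,4.55)
v5: (-3.5,1.5) → rotate → (-1.67980,3.41735) → ×s → (-2.20211,4.47993) → (-2.20,4.48)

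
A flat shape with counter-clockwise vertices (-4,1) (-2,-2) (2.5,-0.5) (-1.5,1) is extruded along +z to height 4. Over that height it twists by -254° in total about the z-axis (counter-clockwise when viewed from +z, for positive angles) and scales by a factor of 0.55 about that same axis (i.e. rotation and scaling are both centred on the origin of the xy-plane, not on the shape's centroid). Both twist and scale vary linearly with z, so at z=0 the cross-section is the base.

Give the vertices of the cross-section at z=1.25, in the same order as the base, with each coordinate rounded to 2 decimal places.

t = z/height = 1.25/4 = 0.3125
s = 1 + (scale-1)·z/height = 1 + (0.55-1)·1.25/4 = 0.859375
θ = twist·z/height = -254°·1.25/4 = -79.3750° = -1.385355 rad
cos θ = 0.184380, sin θ = -0.982855 (intermediates below are computed at full precision and shown rounded to 5 d.p.)
v1: (-4,1) → rotate → (0.24533,4.11580) → ×s → (0.21083,3.53702) → (0.21,3.54)
v2: (-2,-2) → rotate → (-2.33447,1.59695) → ×s → (-2.00619,1.37238) → (-2.01,1.37)
v3: (2.5,-0.5) → rotate → (-0.03048,-2.54933) → ×s → (-0.02619,-2.19083) → (-0.03,-2.19)
v4: (-1.5,1) → rotate → (0.70628,1.65866) → ×s → (0.60696,1.42541) → (0.61,1.43)

Cross-section at z=1.25: (0.21,3.54) (-2.01,1.37) (-0.03,-2.19) (0.61,1.43)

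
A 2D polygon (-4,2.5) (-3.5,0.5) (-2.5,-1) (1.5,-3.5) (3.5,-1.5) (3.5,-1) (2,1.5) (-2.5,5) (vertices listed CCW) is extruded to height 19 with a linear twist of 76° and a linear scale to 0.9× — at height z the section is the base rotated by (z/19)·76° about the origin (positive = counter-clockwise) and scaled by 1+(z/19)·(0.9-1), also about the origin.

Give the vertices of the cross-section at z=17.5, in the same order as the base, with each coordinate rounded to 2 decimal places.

t = z/height = 17.5/19 = 0.921053
s = 1 + (scale-1)·z/height = 1 + (0.9-1)·17.5/19 = 0.907895
θ = twist·z/height = 76°·17.5/19 = 70.0000° = 1.221730 rad
cos θ = 0.342020, sin θ = 0.939693 (intermediates below are computed at full precision and shown rounded to 5 d.p.)
v1: (-4,2.5) → rotate → (-3.71731,-2.90372) → ×s → (-3.37493,-2.63627) → (-3.37,-2.64)
v2: (-3.5,0.5) → rotate → (-1.66692,-3.11791) → ×s → (-1.51339,-2.83074) → (-1.51,-2.83)
v3: (-2.5,-1) → rotate → (0.08464,-2.69125) → ×s → (0.07685,-2.44337) → (0.08,-2.44)
v4: (1.5,-3.5) → rotate → (3.80195,0.21247) → ×s → (3.45177,0.19290) → (3.45,0.19)
v5: (3.5,-1.5) → rotate → (2.60661,2.77589) → ×s → (2.36653,2.52022) → (2.37,2.52)
v6: (3.5,-1) → rotate → (2.13676,2.94690) → ×s → (1.93996,2.67548) → (1.94,2.68)
v7: (2,1.5) → rotate → (-0.72550,2.39242) → ×s → (-0.65868,2.17206) → (-0.66,2.17)
v8: (-2.5,5) → rotate → (-5.55351,-0.63913) → ×s → (-5.04201,-0.58026) → (-5.04,-0.58)

Cross-section at z=17.5: (-3.37,-2.64) (-1.51,-2.83) (0.08,-2.44) (3.45,0.19) (2.37,2.52) (1.94,2.68) (-0.66,2.17) (-5.04,-0.58)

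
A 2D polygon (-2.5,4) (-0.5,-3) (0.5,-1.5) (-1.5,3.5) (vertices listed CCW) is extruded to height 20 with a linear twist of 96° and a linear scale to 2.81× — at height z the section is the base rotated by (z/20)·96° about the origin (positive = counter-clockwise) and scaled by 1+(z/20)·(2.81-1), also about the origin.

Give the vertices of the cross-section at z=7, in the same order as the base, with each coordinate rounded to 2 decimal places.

Cross-section at z=7: (-7.02,3.18) (2.03,-4.53) (2.04,-1.59) (-5.20,3.41)

t = z/height = 7/20 = 0.35
s = 1 + (scale-1)·z/height = 1 + (2.81-1)·7/20 = 1.633500
θ = twist·z/height = 96°·7/20 = 33.6000° = 0.586431 rad
cos θ = 0.832921, sin θ = 0.553392 (intermediates below are computed at full precision and shown rounded to 5 d.p.)
v1: (-2.5,4) → rotate → (-4.29587,1.94821) → ×s → (-7.01730,3.18239) → (-7.02,3.18)
v2: (-0.5,-3) → rotate → (1.24371,-2.77546) → ×s → (2.03161,-4.53371) → (2.03,-4.53)
v3: (0.5,-1.5) → rotate → (1.24655,-0.97269) → ×s → (2.03624,-1.58888) → (2.04,-1.59)
v4: (-1.5,3.5) → rotate → (-3.18625,2.08514) → ×s → (-5.20474,3.40607) → (-5.20,3.41)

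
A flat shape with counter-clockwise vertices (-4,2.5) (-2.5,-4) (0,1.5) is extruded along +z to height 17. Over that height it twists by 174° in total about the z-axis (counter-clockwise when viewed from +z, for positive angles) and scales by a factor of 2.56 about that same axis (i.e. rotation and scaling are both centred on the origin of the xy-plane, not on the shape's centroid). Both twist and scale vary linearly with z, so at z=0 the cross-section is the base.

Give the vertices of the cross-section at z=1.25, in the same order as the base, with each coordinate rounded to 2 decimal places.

t = z/height = 1.25/17 = 0.0735294
s = 1 + (scale-1)·z/height = 1 + (2.56-1)·1.25/17 = 1.114706
θ = twist·z/height = 174°·1.25/17 = 12.7941° = 0.223299 rad
cos θ = 0.975172, sin θ = 0.221448 (intermediates below are computed at full precision and shown rounded to 5 d.p.)
v1: (-4,2.5) → rotate → (-4.45431,1.55214) → ×s → (-4.96524,1.73018) → (-4.97,1.73)
v2: (-2.5,-4) → rotate → (-1.55214,-4.45431) → ×s → (-1.73018,-4.96524) → (-1.73,-4.97)
v3: (0,1.5) → rotate → (-0.33217,1.46276) → ×s → (-0.37027,1.63055) → (-0.37,1.63)

Cross-section at z=1.25: (-4.97,1.73) (-1.73,-4.97) (-0.37,1.63)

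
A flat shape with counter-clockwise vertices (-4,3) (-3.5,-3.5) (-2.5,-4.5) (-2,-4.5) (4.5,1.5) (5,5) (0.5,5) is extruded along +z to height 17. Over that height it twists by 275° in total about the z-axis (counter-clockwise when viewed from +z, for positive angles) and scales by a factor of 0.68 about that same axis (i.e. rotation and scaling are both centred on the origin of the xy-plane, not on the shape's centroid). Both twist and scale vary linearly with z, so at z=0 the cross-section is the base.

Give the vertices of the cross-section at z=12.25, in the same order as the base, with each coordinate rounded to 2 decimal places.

Cross-section at z=12.25: (3.64,-1.23) (1.72,3.40) (0.75,3.89) (0.38,3.77) (-2.93,-2.18) (-2.46,-4.85) (0.83,-3.78)

t = z/height = 12.25/17 = 0.720588
s = 1 + (scale-1)·z/height = 1 + (0.68-1)·12.25/17 = 0.769412
θ = twist·z/height = 275°·12.25/17 = 198.1618° = 3.458575 rad
cos θ = -0.950180, sin θ = -0.311701 (intermediates below are computed at full precision and shown rounded to 5 d.p.)
v1: (-4,3) → rotate → (4.73582,-1.60374) → ×s → (3.64380,-1.23393) → (3.64,-1.23)
v2: (-3.5,-3.5) → rotate → (2.23468,4.41658) → ×s → (1.71939,3.39817) → (1.72,3.40)
v3: (-2.5,-4.5) → rotate → (0.97280,5.05506) → ×s → (0.74848,3.88943) → (0.75,3.89)
v4: (-2,-4.5) → rotate → (0.49771,4.89921) → ×s → (0.38294,3.76951) → (0.38,3.77)
v5: (4.5,1.5) → rotate → (-3.80826,-2.82792) → ×s → (-2.93012,-2.17584) → (-2.93,-2.18)
v6: (5,5) → rotate → (-3.19240,-6.30941) → ×s → (-2.45627,-4.85453) → (-2.46,-4.85)
v7: (0.5,5) → rotate → (1.08341,-4.90675) → ×s → (0.83359,-3.77531) → (0.83,-3.78)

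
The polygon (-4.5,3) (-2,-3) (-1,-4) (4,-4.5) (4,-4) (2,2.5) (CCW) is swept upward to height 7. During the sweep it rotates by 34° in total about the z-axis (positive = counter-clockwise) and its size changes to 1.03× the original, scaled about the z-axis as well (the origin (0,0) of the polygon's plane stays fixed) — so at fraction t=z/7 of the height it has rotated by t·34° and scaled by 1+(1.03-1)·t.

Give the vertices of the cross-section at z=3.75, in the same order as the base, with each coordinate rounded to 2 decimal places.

t = z/height = 3.75/7 = 0.535714
s = 1 + (scale-1)·z/height = 1 + (1.03-1)·3.75/7 = 1.016071
θ = twist·z/height = 34°·3.75/7 = 18.2143° = 0.317899 rad
cos θ = 0.949894, sin θ = 0.312572 (intermediates below are computed at full precision and shown rounded to 5 d.p.)
v1: (-4.5,3) → rotate → (-5.21224,1.44311) → ×s → (-5.29601,1.46630) → (-5.30,1.47)
v2: (-2,-3) → rotate → (-0.96207,-3.47483) → ×s → (-0.97753,-3.53067) → (-0.98,-3.53)
v3: (-1,-4) → rotate → (0.30039,-4.11215) → ×s → (0.30522,-4.17824) → (0.31,-4.18)
v4: (4,-4.5) → rotate → (5.20615,-3.02424) → ×s → (5.28982,-3.07284) → (5.29,-3.07)
v5: (4,-4) → rotate → (5.04986,-2.54929) → ×s → (5.13102,-2.59026) → (5.13,-2.59)
v6: (2,2.5) → rotate → (1.11836,2.99988) → ×s → (1.13633,3.04809) → (1.14,3.05)

Cross-section at z=3.75: (-5.30,1.47) (-0.98,-3.53) (0.31,-4.18) (5.29,-3.07) (5.13,-2.59) (1.14,3.05)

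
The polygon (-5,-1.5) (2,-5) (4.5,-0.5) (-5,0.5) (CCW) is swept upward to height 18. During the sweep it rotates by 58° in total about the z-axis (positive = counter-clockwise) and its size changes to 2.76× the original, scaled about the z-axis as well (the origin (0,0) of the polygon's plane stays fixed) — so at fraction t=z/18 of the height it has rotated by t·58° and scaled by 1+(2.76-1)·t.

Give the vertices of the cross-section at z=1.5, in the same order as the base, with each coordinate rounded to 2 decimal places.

t = z/height = 1.5/18 = 0.0833333
s = 1 + (scale-1)·z/height = 1 + (2.76-1)·1.5/18 = 1.146667
θ = twist·z/height = 58°·1.5/18 = 4.8333° = 0.084358 rad
cos θ = 0.996444, sin θ = 0.084258 (intermediates below are computed at full precision and shown rounded to 5 d.p.)
v1: (-5,-1.5) → rotate → (-4.85583,-1.91595) → ×s → (-5.56802,-2.19696) → (-5.57,-2.20)
v2: (2,-5) → rotate → (2.41418,-4.81370) → ×s → (2.76825,-5.51971) → (2.77,-5.52)
v3: (4.5,-0.5) → rotate → (4.52613,-0.11906) → ×s → (5.18996,-0.13653) → (5.19,-0.14)
v4: (-5,0.5) → rotate → (-5.02435,0.07693) → ×s → (-5.76125,0.08822) → (-5.76,0.09)

Cross-section at z=1.5: (-5.57,-2.20) (2.77,-5.52) (5.19,-0.14) (-5.76,0.09)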